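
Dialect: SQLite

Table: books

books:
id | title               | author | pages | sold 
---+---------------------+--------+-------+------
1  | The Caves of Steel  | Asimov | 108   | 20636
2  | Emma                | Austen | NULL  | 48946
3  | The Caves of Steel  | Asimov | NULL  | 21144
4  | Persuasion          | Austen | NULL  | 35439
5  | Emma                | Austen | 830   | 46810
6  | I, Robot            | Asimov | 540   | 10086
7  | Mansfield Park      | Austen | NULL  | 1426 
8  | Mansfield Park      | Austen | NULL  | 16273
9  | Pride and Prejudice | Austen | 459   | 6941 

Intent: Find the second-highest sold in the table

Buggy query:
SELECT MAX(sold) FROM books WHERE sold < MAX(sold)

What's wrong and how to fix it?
Bug: The inner MAX is an aggregate inside WHERE, which is not allowed

Fix: Compute the overall MAX in a subquery, then take MAX of rows below it

Corrected query:
SELECT MAX(sold) FROM books WHERE sold < (SELECT MAX(sold) FROM books)

Result:
MAX(sold)
---------
46810    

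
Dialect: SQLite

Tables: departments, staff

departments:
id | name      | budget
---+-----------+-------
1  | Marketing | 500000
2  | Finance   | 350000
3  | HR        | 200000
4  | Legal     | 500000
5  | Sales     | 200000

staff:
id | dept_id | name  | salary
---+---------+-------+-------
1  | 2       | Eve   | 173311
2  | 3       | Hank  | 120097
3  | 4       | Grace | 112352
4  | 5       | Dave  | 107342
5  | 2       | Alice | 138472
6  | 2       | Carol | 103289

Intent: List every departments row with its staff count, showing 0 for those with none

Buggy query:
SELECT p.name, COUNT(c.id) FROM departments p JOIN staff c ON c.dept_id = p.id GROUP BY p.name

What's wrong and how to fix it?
Bug: An inner join excludes parents with zero children

Fix: Use LEFT JOIN so parents without children still appear (COUNT(c.id) gives 0)

Corrected query:
SELECT p.name, COUNT(c.id) FROM departments p LEFT JOIN staff c ON c.dept_id = p.id GROUP BY p.name

Result:
name      | COUNT(c.id)
----------+------------
Finance   | 3          
HR        | 1          
Legal     | 1          
Marketing | 0          
Sales     | 1          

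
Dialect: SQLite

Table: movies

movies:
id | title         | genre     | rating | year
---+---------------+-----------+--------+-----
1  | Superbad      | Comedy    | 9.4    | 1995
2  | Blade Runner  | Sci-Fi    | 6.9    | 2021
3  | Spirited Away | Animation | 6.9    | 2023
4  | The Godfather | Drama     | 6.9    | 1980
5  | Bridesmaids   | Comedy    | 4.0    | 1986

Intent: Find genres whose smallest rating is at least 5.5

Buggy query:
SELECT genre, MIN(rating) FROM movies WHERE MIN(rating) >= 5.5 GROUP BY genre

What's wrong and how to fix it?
Bug: Aggregates like MIN are computed per group after WHERE runs

Fix: Use HAVING for the per-group MIN condition

Corrected query:
SELECT genre, MIN(rating) FROM movies GROUP BY genre HAVING MIN(rating) >= 5.5

Result:
genre     | MIN(rating)
----------+------------
Animation | 6.9        
Drama     | 6.9        
Sci-Fi    | 6.9        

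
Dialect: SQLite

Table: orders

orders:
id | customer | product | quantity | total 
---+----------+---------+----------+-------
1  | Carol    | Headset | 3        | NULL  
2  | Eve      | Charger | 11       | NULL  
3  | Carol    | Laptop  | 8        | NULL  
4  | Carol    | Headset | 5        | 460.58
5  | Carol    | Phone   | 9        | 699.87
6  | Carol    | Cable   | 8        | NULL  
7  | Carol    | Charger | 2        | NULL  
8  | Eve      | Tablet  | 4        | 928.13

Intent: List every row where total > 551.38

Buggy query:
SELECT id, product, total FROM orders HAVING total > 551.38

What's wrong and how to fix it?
Bug: HAVING filters the output of aggregation, but this query has no GROUP BY and no aggregate functions, so SQLite rejects it (HAVING clause on a non-aggregate query); the condition here is per row

Fix: Replace HAVING with WHERE since the condition applies to individual rows

Corrected query:
SELECT id, product, total FROM orders WHERE total > 551.38

Result:
id | product | total 
---+---------+-------
5  | Phone   | 699.87
8  | Tablet  | 928.13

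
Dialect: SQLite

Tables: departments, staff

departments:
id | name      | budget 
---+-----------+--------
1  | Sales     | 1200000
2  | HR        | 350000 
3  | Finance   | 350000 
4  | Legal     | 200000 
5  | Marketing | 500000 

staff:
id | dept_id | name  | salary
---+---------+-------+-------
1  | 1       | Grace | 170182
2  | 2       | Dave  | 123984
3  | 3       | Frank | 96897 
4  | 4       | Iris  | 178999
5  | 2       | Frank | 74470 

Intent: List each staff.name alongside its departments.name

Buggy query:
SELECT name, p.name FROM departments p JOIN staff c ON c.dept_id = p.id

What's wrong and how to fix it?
Bug: Both tables have a 'name' column; the unqualified reference is ambiguous

Fix: Prefix ambiguous columns with the table alias

Corrected query:
SELECT c.name, p.name FROM departments p JOIN staff c ON c.dept_id = p.id

Result:
name  | name   
------+--------
Grace | Sales  
Dave  | HR     
Frank | Finance
Iris  | Legal  
Frank | HR     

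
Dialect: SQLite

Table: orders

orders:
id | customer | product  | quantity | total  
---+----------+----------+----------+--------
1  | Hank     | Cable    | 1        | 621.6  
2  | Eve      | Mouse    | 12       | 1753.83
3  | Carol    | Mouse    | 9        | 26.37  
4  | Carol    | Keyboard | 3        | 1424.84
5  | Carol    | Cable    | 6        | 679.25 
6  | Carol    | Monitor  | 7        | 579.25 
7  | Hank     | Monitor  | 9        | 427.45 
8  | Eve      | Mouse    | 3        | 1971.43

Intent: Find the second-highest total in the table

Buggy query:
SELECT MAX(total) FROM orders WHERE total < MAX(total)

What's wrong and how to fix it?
Bug: MAX(total) on the right of the comparison is an aggregate-in-WHERE error

Fix: Put the inner MAX in a scalar subquery

Corrected query:
SELECT MAX(total) FROM orders WHERE total < (SELECT MAX(total) FROM orders)

Result:
MAX(total)
----------
1753.83   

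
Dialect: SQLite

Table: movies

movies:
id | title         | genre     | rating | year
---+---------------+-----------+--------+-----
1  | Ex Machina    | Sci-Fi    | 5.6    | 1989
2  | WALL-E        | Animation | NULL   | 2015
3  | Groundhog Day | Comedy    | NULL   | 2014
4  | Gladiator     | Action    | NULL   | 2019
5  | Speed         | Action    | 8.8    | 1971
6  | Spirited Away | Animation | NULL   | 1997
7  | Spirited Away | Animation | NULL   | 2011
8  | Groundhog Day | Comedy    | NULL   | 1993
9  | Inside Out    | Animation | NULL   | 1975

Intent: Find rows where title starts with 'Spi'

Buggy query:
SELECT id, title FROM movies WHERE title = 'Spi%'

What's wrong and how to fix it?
Bug: '=' compares the literal string including the % character; pattern matching needs LIKE

Fix: Replace '=' with LIKE so 'Spi%' is treated as a pattern

Corrected query:
SELECT id, title FROM movies WHERE title LIKE 'Spi%'

Result:
id | title        
---+--------------
6  | Spirited Away
7  | Spirited Away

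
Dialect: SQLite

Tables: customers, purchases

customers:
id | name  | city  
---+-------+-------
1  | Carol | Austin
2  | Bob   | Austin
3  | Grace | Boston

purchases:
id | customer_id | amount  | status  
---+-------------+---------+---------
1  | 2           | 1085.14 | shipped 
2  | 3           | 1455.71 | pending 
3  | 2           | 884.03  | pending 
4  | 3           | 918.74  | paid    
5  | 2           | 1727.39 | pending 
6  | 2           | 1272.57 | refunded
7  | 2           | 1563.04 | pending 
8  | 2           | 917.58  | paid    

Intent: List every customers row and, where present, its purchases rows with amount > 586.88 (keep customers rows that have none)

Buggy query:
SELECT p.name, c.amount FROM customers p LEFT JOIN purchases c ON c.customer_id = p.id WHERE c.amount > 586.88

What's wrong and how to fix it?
Bug: A WHERE condition on the right-hand table after LEFT JOIN drops unmatched parents

Fix: Put 'c.amount > 586.88' in the JOIN's ON clause instead of WHERE

Corrected query:
SELECT p.name, c.amount FROM customers p LEFT JOIN purchases c ON c.customer_id = p.id AND c.amount > 586.88

Result:
name  | amount 
------+--------
Carol | NULL   
Bob   | 884.03 
Bob   | 917.58 
Bob   | 1085.14
Bob   | 1272.57
Bob   | 1563.04
Bob   | 1727.39
Grace | 918.74 
Grace | 1455.71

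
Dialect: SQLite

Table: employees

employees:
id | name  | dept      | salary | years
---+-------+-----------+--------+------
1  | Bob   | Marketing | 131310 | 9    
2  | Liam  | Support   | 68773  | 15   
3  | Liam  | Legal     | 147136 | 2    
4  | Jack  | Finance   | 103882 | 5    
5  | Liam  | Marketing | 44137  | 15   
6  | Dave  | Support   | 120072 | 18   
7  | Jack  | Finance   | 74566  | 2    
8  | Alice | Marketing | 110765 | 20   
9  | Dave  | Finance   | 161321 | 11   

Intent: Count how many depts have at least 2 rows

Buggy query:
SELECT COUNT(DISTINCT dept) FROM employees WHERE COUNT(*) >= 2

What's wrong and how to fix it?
Bug: WHERE filters individual rows, not groups, so a group-level COUNT is invalid there

Fix: Use a subquery that GROUPs and filters with HAVING, then count its rows

Corrected query:
SELECT COUNT(*) FROM (SELECT dept FROM employees GROUP BY dept HAVING COUNT(*) >= 2)

Result:
COUNT(*)
--------
3       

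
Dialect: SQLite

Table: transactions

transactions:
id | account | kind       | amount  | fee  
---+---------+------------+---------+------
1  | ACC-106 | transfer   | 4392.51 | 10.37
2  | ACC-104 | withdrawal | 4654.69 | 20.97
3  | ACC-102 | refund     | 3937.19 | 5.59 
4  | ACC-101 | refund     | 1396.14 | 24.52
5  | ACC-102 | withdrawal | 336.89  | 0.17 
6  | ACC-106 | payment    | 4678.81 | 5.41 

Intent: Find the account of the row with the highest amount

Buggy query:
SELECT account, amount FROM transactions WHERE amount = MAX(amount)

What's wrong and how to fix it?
Bug: MAX(amount) is an aggregate and cannot be used directly in WHERE

Fix: Use a subquery: WHERE amount = (SELECT MAX(amount) FROM transactions)

Corrected query:
SELECT account, amount FROM transactions WHERE amount = (SELECT MAX(amount) FROM transactions)

Result:
account | amount 
--------+--------
ACC-106 | 4678.81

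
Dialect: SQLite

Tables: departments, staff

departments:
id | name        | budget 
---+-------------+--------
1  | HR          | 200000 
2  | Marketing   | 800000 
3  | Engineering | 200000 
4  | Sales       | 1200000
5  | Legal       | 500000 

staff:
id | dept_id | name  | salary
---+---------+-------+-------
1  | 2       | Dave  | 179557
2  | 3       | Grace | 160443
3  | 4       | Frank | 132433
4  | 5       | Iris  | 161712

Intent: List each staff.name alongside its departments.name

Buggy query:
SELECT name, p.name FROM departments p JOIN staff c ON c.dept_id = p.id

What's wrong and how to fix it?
Bug: Both tables have a 'name' column; the unqualified reference is ambiguous

Fix: Prefix ambiguous columns with the table alias

Corrected query:
SELECT c.name, p.name FROM departments p JOIN staff c ON c.dept_id = p.id

Result:
name  | name       
------+------------
Dave  | Marketing  
Grace | Engineering
Frank | Sales      
Iris  | Legal      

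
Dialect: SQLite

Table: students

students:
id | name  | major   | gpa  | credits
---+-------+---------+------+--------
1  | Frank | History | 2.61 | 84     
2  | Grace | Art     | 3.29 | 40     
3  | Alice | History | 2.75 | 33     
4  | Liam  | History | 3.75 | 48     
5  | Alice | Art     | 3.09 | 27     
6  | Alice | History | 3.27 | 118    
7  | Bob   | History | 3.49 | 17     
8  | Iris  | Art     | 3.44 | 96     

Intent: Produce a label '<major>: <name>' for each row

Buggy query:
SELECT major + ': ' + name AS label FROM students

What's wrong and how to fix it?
Bug: SQLite uses || for string concatenation; + coerces text to numbers (yielding 0)

Fix: Use the || operator for string concatenation

Corrected query:
SELECT major || ': ' || name AS label FROM students

Result:
label         
--------------
History: Frank
Art: Grace    
History: Alice
History: Liam 
Art: Alice    
History: Alice
History: Bob  
Art: Iris     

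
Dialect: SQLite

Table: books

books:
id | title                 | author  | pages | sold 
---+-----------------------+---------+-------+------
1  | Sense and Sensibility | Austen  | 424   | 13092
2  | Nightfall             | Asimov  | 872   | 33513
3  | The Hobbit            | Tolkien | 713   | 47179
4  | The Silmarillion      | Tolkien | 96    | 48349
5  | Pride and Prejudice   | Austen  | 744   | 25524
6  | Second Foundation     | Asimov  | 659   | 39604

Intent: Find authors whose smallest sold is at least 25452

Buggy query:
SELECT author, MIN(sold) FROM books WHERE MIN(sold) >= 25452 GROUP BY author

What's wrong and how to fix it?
Bug: MIN() in WHERE is a misuse of aggregate

Fix: Replace WHERE with HAVING after the GROUP BY

Corrected query:
SELECT author, MIN(sold) FROM books GROUP BY author HAVING MIN(sold) >= 25452

Result:
author  | MIN(sold)
--------+----------
Asimov  | 33513    
Tolkien | 47179    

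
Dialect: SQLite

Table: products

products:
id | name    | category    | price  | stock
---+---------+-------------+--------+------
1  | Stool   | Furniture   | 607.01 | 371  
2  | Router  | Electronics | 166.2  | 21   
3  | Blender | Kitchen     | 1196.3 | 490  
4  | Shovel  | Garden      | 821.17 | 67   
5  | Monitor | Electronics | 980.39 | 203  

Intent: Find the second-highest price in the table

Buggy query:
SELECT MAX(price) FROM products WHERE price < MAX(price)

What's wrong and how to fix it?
Bug: MAX(price) on the right of the comparison is an aggregate-in-WHERE error

Fix: Compute the overall MAX in a subquery, then take MAX of rows below it

Corrected query:
SELECT MAX(price) FROM products WHERE price < (SELECT MAX(price) FROM products)

Result:
MAX(price)
----------
980.39    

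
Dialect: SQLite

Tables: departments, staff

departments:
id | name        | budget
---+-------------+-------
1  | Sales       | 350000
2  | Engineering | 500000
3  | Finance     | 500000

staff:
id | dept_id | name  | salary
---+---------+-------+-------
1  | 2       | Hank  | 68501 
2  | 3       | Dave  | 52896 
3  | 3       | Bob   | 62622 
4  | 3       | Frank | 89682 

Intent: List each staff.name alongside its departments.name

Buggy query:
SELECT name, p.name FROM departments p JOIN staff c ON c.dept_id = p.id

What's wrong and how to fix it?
Bug: Both tables have a 'name' column; the unqualified reference is ambiguous

Fix: Qualify the column with its table alias (c.name)

Corrected query:
SELECT c.name, p.name FROM departments p JOIN staff c ON c.dept_id = p.id

Result:
name  | name       
------+------------
Hank  | Engineering
Dave  | Finance    
Bob   | Finance    
Frank | Finance    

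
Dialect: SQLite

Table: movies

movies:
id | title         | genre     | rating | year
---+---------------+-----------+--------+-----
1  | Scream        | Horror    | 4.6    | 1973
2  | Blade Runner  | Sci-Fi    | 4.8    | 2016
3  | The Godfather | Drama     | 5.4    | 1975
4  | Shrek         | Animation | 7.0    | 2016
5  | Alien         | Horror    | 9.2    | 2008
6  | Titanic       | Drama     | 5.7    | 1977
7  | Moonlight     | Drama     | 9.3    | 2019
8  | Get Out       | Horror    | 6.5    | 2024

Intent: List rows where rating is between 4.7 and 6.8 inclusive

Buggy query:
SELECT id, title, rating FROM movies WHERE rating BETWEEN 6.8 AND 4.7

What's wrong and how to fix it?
Bug: BETWEEN expects the lower bound first; with 6.8 AND 4.7 the range is empty

Fix: Write BETWEEN 4.7 AND 6.8

Corrected query:
SELECT id, title, rating FROM movies WHERE rating BETWEEN 4.7 AND 6.8

Result:
id | title         | rating
---+---------------+-------
2  | Blade Runner  | 4.8   
3  | The Godfather | 5.4   
6  | Titanic       | 5.7   
8  | Get Out       | 6.5   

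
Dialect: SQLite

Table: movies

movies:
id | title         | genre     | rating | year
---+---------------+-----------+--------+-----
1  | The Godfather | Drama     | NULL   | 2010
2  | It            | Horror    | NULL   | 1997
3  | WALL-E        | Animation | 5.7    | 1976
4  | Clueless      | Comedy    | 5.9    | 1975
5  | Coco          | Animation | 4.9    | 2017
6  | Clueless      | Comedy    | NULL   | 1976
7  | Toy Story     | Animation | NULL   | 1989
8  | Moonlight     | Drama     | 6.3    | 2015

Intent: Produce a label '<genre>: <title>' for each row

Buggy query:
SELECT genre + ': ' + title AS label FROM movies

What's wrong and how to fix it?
Bug: SQLite uses || for string concatenation; + coerces text to numbers (yielding 0)

Fix: Use the || operator for string concatenation

Corrected query:
SELECT genre || ': ' || title AS label FROM movies

Result:
label               
--------------------
Drama: The Godfather
Horror: It          
Animation: WALL-E   
Comedy: Clueless    
Animation: Coco     
Comedy: Clueless    
Animation: Toy Story
Drama: Moonlight    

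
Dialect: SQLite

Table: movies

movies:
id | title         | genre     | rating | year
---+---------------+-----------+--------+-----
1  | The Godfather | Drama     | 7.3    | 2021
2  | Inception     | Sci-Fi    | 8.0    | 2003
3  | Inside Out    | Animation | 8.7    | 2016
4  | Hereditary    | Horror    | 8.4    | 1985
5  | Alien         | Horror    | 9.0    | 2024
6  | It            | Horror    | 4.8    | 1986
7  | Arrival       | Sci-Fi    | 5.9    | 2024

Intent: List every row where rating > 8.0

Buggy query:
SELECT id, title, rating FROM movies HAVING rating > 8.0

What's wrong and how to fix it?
Bug: This is a non-aggregate query (no GROUP BY, no aggregates), so in SQLite the HAVING clause is invalid here; a row-level condition belongs in WHERE

Fix: Replace HAVING with WHERE since the condition applies to individual rows

Corrected query:
SELECT id, title, rating FROM movies WHERE rating > 8.0

Result:
id | title      | rating
---+------------+-------
3  | Inside Out | 8.7   
4  | Hereditary | 8.4   
5  | Alien      | 9     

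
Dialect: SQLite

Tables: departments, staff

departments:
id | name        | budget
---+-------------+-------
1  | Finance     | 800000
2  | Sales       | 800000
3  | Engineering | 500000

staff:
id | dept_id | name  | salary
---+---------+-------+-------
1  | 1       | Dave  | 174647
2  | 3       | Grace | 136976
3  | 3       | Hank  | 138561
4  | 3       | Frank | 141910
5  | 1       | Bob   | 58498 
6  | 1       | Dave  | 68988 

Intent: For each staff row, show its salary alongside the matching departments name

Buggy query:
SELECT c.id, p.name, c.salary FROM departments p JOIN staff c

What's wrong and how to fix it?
Bug: Missing join condition: each staff row is matched to all departments rows instead of just its own

Fix: Specify the join condition linking the foreign key to the parent id

Corrected query:
SELECT c.id, p.name, c.salary FROM departments p JOIN staff c ON c.dept_id = p.id

Result:
id | name        | salary
---+-------------+-------
1  | Finance     | 174647
2  | Engineering | 136976
3  | Engineering | 138561
4  | Engineering | 141910
5  | Finance     | 58498 
6  | Finance     | 68988 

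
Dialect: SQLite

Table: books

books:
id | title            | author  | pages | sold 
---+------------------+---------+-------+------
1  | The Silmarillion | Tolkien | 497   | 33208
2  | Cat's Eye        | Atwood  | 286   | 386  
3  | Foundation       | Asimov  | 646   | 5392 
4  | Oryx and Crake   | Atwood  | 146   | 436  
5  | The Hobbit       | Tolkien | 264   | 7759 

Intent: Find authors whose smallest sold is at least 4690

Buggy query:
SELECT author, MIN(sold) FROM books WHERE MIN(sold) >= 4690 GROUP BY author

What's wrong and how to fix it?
Bug: MIN() in WHERE is a misuse of aggregate

Fix: Use HAVING for the per-group MIN condition

Corrected query:
SELECT author, MIN(sold) FROM books GROUP BY author HAVING MIN(sold) >= 4690

Result:
author  | MIN(sold)
--------+----------
Asimov  | 5392     
Tolkien | 7759     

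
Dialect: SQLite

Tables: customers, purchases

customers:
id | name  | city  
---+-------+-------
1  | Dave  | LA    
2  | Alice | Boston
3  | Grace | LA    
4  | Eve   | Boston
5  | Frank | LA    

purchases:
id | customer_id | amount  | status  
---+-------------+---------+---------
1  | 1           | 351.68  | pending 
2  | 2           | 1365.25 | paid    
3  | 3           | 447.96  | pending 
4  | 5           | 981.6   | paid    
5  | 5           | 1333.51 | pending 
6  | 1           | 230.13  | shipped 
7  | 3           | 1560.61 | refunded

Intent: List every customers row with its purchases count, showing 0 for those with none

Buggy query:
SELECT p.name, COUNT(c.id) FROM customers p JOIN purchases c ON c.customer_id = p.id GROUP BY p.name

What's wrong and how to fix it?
Bug: An inner join excludes parents with zero children

Fix: Switch to LEFT JOIN to retain unmatched parent rows

Corrected query:
SELECT p.name, COUNT(c.id) FROM customers p LEFT JOIN purchases c ON c.customer_id = p.id GROUP BY p.name

Result:
name  | COUNT(c.id)
------+------------
Alice | 1          
Dave  | 2          
Eve   | 0          
Frank | 2          
Grace | 2          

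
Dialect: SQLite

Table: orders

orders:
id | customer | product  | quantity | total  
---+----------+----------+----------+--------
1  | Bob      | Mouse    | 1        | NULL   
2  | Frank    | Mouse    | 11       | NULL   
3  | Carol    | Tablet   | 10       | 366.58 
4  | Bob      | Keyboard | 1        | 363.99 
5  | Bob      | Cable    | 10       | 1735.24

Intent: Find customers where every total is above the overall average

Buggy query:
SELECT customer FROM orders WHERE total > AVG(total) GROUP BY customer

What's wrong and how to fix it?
Bug: WHERE evaluates per row before aggregation, so AVG() is unavailable

Fix: Use a subquery for AVG and a HAVING MIN(...) filter so the condition holds for every row in the group

Corrected query:
SELECT customer FROM orders GROUP BY customer HAVING MIN(total) > (SELECT AVG(total) FROM orders)

Result:
(no rows)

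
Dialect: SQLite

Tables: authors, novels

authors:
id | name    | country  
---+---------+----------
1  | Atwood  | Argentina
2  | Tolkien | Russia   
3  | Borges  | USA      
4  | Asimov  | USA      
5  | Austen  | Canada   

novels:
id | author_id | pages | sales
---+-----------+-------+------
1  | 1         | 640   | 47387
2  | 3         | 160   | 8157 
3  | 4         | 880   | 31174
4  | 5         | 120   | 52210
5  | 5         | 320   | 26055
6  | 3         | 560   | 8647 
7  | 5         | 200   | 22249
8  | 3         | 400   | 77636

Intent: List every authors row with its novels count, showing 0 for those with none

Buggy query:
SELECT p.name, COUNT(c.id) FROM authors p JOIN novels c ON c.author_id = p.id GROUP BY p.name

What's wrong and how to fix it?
Bug: INNER JOIN drops authors rows that have no matching novels rows

Fix: Switch to LEFT JOIN to retain unmatched parent rows

Corrected query:
SELECT p.name, COUNT(c.id) FROM authors p LEFT JOIN novels c ON c.author_id = p.id GROUP BY p.name

Result:
name    | COUNT(c.id)
--------+------------
Asimov  | 1          
Atwood  | 1          
Austen  | 3          
Borges  | 3          
Tolkien | 0          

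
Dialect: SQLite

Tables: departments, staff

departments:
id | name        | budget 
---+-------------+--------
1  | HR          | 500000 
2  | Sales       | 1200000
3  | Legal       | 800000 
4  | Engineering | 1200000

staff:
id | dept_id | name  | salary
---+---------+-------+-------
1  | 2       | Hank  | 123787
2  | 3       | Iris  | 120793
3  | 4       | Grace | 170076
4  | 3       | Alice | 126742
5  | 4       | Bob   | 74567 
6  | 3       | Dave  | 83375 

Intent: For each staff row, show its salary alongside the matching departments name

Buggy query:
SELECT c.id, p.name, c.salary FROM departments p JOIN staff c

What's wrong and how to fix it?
Bug: JOIN with no ON clause produces a cartesian product; every staff row pairs with every departments row

Fix: Add ON c.dept_id = p.id to the JOIN

Corrected query:
SELECT c.id, p.name, c.salary FROM departments p JOIN staff c ON c.dept_id = p.id

Result:
id | name        | salary
---+-------------+-------
1  | Sales       | 123787
2  | Legal       | 120793
3  | Engineering | 170076
4  | Legal       | 126742
5  | Engineering | 74567 
6  | Legal       | 83375 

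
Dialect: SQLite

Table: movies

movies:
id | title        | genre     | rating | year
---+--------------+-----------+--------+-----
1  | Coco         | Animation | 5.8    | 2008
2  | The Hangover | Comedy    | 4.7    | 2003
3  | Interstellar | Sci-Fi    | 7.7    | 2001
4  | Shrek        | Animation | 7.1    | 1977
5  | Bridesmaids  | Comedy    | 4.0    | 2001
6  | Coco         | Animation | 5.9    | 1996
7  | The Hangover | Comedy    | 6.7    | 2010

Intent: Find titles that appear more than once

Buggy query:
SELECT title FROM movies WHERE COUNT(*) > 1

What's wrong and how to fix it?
Bug: WHERE can't reference COUNT(*); aggregates are computed after WHERE

Fix: GROUP BY title, then filter groups with HAVING COUNT(*) > 1

Corrected query:
SELECT title FROM movies GROUP BY title HAVING COUNT(*) > 1

Result:
title       
------------
Coco        
The Hangover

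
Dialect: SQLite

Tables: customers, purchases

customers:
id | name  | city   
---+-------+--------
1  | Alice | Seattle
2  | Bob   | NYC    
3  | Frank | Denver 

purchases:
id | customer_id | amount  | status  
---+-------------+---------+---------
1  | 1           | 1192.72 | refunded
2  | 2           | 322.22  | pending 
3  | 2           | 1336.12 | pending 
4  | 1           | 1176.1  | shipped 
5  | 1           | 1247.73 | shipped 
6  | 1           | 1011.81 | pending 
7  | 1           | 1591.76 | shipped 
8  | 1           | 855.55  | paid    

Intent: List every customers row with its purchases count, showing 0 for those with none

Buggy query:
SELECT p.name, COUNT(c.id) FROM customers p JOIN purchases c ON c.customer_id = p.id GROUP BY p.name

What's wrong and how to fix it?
Bug: An inner join excludes parents with zero children

Fix: Use LEFT JOIN so parents without children still appear (COUNT(c.id) gives 0)

Corrected query:
SELECT p.name, COUNT(c.id) FROM customers p LEFT JOIN purchases c ON c.customer_id = p.id GROUP BY p.name

Result:
name  | COUNT(c.id)
------+------------
Alice | 6          
Bob   | 2          
Frank | 0          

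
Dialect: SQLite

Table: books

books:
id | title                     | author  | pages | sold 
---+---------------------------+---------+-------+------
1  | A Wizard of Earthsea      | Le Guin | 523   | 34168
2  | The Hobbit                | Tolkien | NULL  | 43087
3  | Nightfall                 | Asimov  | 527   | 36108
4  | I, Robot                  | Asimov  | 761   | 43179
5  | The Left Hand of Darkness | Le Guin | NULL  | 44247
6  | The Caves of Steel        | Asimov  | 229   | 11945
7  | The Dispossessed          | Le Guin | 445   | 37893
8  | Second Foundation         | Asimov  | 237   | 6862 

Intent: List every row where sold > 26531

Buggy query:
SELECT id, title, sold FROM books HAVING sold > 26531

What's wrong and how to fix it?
Bug: HAVING filters the output of aggregation, but this query has no GROUP BY and no aggregate functions, so SQLite rejects it (HAVING clause on a non-aggregate query); the condition here is per row

Fix: Use WHERE for row-level filtering

Corrected query:
SELECT id, title, sold FROM books WHERE sold > 26531

Result:
id | title                     | sold 
---+---------------------------+------
1  | A Wizard of Earthsea      | 34168
2  | The Hobbit                | 43087
3  | Nightfall                 | 36108
4  | I, Robot                  | 43179
5  | The Left Hand of Darkness | 44247
7  | The Dispossessed          | 37893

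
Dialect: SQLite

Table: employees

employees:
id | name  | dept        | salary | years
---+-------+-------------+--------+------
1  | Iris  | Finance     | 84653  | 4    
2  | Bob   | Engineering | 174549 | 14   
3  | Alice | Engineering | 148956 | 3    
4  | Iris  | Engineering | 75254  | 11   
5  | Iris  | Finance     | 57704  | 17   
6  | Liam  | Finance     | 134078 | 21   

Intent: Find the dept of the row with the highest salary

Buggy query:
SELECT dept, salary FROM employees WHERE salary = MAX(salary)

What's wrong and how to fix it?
Bug: WHERE is evaluated per row; an aggregate over the whole table isn't defined there

Fix: Wrap MAX in a scalar subquery so WHERE compares against a single value

Corrected query:
SELECT dept, salary FROM employees WHERE salary = (SELECT MAX(salary) FROM employees)

Result:
dept        | salary
------------+-------
Engineering | 174549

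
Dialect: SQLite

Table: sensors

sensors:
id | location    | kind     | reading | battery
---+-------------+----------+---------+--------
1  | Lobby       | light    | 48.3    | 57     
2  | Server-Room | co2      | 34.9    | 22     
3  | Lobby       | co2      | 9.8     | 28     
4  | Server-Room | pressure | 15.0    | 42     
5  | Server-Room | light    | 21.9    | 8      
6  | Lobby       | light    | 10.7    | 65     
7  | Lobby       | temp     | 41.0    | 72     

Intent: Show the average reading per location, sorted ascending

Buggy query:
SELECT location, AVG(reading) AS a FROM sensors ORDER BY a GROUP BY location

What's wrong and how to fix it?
Bug: GROUP BY must precede ORDER BY

Fix: Reorder: SELECT … FROM … GROUP BY … ORDER BY …

Corrected query:
SELECT location, AVG(reading) AS a FROM sensors GROUP BY location ORDER BY a

Result:
location    | a        
------------+----------
Server-Room | 23.933333
Lobby       | 27.45    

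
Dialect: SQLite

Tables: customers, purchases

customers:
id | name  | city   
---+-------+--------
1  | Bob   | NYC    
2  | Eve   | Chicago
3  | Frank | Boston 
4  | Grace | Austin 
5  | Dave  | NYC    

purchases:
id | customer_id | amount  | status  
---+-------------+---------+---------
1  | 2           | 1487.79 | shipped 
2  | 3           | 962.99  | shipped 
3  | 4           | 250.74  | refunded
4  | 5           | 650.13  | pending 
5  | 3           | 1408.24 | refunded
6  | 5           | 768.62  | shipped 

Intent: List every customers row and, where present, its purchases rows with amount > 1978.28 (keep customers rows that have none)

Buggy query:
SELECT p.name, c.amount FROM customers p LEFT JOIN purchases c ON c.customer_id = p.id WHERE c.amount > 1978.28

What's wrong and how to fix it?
Bug: Filtering c.amount in WHERE discards the NULL rows produced by LEFT JOIN, turning it into an inner join

Fix: Move the right-table condition into the ON clause so unmatched parents are kept

Corrected query:
SELECT p.name, c.amount FROM customers p LEFT JOIN purchases c ON c.customer_id = p.id AND c.amount > 1978.28

Result:
name  | amount
------+-------
Bob   | NULL  
Eve   | NULL  
Frank | NULL  
Grace | NULL  
Dave  | NULL  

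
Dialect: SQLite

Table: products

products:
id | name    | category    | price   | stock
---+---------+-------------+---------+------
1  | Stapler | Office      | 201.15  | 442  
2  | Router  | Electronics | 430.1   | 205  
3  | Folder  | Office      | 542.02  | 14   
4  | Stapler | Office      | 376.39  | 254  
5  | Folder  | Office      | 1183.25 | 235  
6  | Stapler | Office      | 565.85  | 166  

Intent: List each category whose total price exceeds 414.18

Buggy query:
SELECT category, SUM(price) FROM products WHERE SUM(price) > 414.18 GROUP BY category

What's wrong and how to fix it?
Bug: WHERE runs before GROUP BY, so aggregates aren't available there

Fix: Use HAVING (which filters groups after aggregation) instead of WHERE

Corrected query:
SELECT category, SUM(price) FROM products GROUP BY category HAVING SUM(price) > 414.18

Result:
category    | SUM(price)
------------+-----------
Electronics | 430.1     
Office      | 2868.66   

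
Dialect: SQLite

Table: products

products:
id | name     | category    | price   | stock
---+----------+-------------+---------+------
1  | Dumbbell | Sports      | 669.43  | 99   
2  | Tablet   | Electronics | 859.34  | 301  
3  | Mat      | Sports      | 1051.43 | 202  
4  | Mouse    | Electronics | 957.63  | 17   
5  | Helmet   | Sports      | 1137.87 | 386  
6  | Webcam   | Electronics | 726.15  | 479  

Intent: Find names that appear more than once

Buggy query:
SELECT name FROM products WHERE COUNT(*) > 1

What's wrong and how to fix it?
Bug: COUNT(*) is an aggregate and cannot be used in WHERE

Fix: GROUP BY name, then filter groups with HAVING COUNT(*) > 1

Corrected query:
SELECT name FROM products GROUP BY name HAVING COUNT(*) > 1

Result:
(no rows)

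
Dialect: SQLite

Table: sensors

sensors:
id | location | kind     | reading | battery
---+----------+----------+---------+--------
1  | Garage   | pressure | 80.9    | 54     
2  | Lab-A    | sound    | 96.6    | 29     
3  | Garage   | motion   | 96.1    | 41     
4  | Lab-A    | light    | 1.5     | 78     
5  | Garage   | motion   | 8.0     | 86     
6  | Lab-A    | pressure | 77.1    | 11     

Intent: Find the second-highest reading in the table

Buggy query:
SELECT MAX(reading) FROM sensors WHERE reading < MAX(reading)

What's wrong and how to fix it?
Bug: The inner MAX is an aggregate inside WHERE, which is not allowed

Fix: Compute the overall MAX in a subquery, then take MAX of rows below it

Corrected query:
SELECT MAX(reading) FROM sensors WHERE reading < (SELECT MAX(reading) FROM sensors)

Result:
MAX(reading)
------------
96.1        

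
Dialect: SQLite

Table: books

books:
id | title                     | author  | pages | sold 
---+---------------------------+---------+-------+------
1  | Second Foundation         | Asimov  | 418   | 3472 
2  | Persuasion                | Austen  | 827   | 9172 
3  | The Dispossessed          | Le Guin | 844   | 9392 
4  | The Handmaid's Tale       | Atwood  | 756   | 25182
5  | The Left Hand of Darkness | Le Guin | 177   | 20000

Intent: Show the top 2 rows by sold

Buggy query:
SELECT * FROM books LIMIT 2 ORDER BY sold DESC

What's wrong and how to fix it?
Bug: LIMIT must come after ORDER BY

Fix: Sort with ORDER BY, then apply LIMIT

Corrected query:
SELECT * FROM books ORDER BY sold DESC LIMIT 2

Result:
id | title                     | author  | pages | sold 
---+---------------------------+---------+-------+------
4  | The Handmaid's Tale       | Atwood  | 756   | 25182
5  | The Left Hand of Darkness | Le Guin | 177   | 20000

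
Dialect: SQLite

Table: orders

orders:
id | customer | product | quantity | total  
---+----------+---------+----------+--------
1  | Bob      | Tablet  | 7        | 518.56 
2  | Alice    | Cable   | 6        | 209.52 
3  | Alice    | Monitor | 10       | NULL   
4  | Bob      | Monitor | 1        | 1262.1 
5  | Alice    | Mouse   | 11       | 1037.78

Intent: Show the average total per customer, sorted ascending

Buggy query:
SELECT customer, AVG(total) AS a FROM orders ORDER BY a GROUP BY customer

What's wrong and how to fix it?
Bug: ORDER BY appears before GROUP BY; SQL clause order requires GROUP BY first

Fix: Move ORDER BY to the end, after GROUP BY

Corrected query:
SELECT customer, AVG(total) AS a FROM orders GROUP BY customer ORDER BY a

Result:
customer | a     
---------+-------
Alice    | 623.65
Bob      | 890.33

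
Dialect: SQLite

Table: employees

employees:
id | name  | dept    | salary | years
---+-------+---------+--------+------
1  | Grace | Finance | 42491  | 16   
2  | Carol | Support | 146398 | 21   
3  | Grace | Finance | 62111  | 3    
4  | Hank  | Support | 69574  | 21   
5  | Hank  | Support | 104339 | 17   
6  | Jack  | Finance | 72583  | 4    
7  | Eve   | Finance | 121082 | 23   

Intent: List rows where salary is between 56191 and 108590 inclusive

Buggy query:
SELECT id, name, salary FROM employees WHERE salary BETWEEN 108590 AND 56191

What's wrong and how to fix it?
Bug: The bounds are reversed; BETWEEN a AND b requires a <= b to match anything

Fix: Swap the bounds so the smaller value comes first

Corrected query:
SELECT id, name, salary FROM employees WHERE salary BETWEEN 56191 AND 108590

Result:
id | name  | salary
---+-------+-------
3  | Grace | 62111 
4  | Hank  | 69574 
5  | Hank  | 104339
6  | Jack  | 72583 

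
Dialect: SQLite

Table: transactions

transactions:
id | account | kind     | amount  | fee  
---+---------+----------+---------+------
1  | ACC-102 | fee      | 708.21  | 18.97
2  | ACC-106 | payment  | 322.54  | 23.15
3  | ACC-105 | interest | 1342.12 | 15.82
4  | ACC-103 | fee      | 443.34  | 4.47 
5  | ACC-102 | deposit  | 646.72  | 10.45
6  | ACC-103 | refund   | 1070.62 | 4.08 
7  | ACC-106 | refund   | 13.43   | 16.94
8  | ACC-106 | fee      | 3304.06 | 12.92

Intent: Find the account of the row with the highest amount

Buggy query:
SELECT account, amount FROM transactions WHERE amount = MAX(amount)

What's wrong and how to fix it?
Bug: WHERE is evaluated per row; an aggregate over the whole table isn't defined there

Fix: Use a subquery: WHERE amount = (SELECT MAX(amount) FROM transactions)

Corrected query:
SELECT account, amount FROM transactions WHERE amount = (SELECT MAX(amount) FROM transactions)

Result:
account | amount 
--------+--------
ACC-106 | 3304.06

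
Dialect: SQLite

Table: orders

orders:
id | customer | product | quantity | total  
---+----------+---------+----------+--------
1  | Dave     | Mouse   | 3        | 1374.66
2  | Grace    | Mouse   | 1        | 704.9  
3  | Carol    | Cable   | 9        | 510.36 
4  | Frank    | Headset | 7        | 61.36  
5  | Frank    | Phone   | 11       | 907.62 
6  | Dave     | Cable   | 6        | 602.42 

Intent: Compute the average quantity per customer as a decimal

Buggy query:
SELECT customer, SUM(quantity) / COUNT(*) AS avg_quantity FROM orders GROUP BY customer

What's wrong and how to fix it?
Bug: Both operands are integers, so '/' performs integer division and truncates

Fix: Multiply by 1.0 (or CAST to REAL) to force floating-point division

Corrected query:
SELECT customer, SUM(quantity) * 1.0 / COUNT(*) AS avg_quantity FROM orders GROUP BY customer

Result:
customer | avg_quantity
---------+-------------
Carol    | 9           
Dave     | 4.5         
Frank    | 9           
Grace    | 1           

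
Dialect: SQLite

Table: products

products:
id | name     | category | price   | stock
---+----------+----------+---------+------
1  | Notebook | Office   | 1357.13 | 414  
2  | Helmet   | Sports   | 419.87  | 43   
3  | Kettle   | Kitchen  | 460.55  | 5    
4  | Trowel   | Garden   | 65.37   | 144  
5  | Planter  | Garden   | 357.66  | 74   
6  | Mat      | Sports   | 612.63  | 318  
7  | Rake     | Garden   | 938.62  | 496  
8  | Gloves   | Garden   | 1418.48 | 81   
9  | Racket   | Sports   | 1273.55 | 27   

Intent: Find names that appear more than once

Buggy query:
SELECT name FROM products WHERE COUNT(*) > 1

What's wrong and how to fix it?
Bug: COUNT(*) is an aggregate and cannot be used in WHERE

Fix: Group first, then use HAVING for the count condition

Corrected query:
SELECT name FROM products GROUP BY name HAVING COUNT(*) > 1

Result:
(no rows)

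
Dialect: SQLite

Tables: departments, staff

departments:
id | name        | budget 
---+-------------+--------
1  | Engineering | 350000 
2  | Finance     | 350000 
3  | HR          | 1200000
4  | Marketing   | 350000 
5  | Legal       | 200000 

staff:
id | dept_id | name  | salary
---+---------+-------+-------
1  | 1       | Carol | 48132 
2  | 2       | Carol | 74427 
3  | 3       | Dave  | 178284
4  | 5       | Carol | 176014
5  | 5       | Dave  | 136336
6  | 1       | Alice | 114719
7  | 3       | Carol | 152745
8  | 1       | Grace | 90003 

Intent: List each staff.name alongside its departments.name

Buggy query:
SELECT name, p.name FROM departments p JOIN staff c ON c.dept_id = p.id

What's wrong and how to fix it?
Bug: Both tables have a 'name' column; the unqualified reference is ambiguous

Fix: Qualify the column with its table alias (c.name)

Corrected query:
SELECT c.name, p.name FROM departments p JOIN staff c ON c.dept_id = p.id

Result:
name  | name       
------+------------
Carol | Engineering
Carol | Finance    
Dave  | HR         
Carol | Legal      
Dave  | Legal      
Alice | Engineering
Carol | HR         
Grace | Engineering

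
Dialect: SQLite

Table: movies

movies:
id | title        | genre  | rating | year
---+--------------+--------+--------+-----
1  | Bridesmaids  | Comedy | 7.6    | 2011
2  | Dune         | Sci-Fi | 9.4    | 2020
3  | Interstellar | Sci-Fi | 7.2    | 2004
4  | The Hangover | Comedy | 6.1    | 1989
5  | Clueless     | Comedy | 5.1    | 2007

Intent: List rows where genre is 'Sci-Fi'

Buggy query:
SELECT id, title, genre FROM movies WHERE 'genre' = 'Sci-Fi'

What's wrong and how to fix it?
Bug: Single quotes denote string literals in SQL; the column name is being compared as a constant string

Fix: Reference the column as genre without single quotes

Corrected query:
SELECT id, title, genre FROM movies WHERE genre = 'Sci-Fi'

Result:
id | title        | genre 
---+--------------+-------
2  | Dune         | Sci-Fi
3  | Interstellar | Sci-Fi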